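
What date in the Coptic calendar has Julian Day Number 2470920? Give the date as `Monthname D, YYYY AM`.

JDN 2470920 is 17 January 2053 in the Gregorian calendar.
In the Coptic calendar that day is Tobi 9, 1769 AM.

Tobi 9, 1769 AM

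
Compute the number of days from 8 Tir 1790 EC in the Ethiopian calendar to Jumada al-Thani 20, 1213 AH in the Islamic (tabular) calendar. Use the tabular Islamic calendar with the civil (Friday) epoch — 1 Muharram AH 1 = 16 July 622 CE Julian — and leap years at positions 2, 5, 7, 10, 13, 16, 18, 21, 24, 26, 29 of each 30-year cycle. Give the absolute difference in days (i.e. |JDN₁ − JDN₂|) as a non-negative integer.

319

JDN of the first date = 2377780.
JDN of the second date = 2378099.
|2378099 − 2377780| = 319.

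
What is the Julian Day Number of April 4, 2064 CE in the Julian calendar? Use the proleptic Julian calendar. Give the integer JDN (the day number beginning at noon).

Equivalently 17 April 2064 (Gregorian).
JDN 2451545 is 1 January 2000 CE (Gregorian); the target day is +23483 days from there, so JDN = 2475028.

2475028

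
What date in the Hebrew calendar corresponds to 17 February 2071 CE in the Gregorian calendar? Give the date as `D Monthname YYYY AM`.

18 Adar I 5831 AM

Both dates share Julian Day Number 2477525; in the Hebrew calendar that is 18 Adar I 5831 AM.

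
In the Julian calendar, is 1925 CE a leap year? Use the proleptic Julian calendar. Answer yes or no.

no

1925 mod 4 = 1, so it is a common year in the Julian calendar.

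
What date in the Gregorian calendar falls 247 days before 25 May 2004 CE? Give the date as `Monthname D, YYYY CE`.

September 21, 2003 CE

JDN of 25 May 2004 CE = 2453151.
2453151 − 247 = 2452904.
JDN 2452904 in the Gregorian calendar is September 21, 2003 CE.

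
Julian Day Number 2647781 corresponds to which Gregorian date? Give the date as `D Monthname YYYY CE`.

JDN 2451545 is 1 Jan 2000; 2647781 is +196236 days from there.

11 April 2537 CE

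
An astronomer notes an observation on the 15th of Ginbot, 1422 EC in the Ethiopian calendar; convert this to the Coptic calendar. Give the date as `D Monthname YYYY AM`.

The source date corresponds to 19 May 1430 in the proleptic Gregorian calendar (JDN 2243495).
That day falls on 15 Pashons 1146 AM in the Coptic calendar.

15 Pashons 1146 AM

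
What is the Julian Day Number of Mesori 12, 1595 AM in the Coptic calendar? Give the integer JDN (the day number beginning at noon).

2407579

Equivalently 17 August 1879 (Gregorian).
JDN 2299161 is 15 October 1582 CE (Gregorian); the target day is +108418 days from there, so JDN = 2407579.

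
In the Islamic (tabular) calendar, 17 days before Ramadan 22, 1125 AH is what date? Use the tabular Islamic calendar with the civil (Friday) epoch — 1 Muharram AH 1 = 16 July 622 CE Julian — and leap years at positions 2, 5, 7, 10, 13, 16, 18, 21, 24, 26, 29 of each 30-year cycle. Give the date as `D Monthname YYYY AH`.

JDN of Ramadan 22, 1125 AH = 2347005.
2347005 − 17 = 2346988.
JDN 2346988 in the tabular Islamic calendar is 5 Ramadan 1125 AH.

5 Ramadan 1125 AH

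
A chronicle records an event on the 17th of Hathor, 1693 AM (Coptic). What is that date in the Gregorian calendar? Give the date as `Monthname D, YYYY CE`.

November 26, 1976 CE

Julian Day Number of the source date = 2443109.
Converting JDN 2443109 to the Gregorian calendar gives 26 November 1976 CE.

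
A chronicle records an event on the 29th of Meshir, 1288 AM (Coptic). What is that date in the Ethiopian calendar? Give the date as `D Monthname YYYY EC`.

29 Yekatit 1564 EC

The source date corresponds to 5 March 1572 in the proleptic Gregorian calendar (JDN 2295285).
That day falls on 29 Yekatit 1564 EC in the Ethiopian calendar.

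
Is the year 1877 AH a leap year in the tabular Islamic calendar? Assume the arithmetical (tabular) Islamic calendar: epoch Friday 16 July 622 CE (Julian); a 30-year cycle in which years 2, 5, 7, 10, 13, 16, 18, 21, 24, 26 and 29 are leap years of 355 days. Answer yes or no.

Year 1877 AH is year 17 of its 30-year cycle; leap positions are 2, 5, 7, 10, 13, 16, 18, 21, 24, 26, 29, so it is a common year (354 days).

no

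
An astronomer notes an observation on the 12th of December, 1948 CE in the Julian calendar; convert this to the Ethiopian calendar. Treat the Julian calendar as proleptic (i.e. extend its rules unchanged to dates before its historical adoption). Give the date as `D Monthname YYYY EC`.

16 Tahsas 1941 EC

Both dates share Julian Day Number 2432911; in the Ethiopian calendar that is 16 Tahsas 1941 EC.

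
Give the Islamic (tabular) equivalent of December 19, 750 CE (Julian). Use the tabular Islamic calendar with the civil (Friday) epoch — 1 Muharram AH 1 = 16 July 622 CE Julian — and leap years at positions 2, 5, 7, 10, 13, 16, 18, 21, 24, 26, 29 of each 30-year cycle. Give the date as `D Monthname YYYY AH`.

The source date corresponds to 23 December 750 in the proleptic Gregorian calendar (JDN 1995348).
That day falls on 15 Jumada al-Awwal 133 AH in the tabular Islamic calendar.

15 Jumada al-Awwal 133 AH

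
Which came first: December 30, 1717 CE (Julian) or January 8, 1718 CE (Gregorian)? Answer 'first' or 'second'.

First date → JDN 2348556; second date → JDN 2348554.
JDN 2348554 < JDN 2348556, so the second date is earlier.

second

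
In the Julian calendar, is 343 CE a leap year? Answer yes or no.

343 mod 4 = 3, so it is a common year in the Julian calendar.

no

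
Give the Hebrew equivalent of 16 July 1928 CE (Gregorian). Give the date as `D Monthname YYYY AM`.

Both dates share Julian Day Number 2425444; in the Hebrew calendar that is 28 Tammuz 5688 AM.

28 Tammuz 5688 AM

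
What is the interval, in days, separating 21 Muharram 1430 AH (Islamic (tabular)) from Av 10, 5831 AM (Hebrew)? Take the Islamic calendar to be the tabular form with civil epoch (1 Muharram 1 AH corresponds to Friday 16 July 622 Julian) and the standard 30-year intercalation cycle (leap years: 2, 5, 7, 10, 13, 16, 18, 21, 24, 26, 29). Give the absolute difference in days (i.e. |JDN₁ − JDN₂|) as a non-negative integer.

22844

First date → JDN 2454850; second date → JDN 2477694.
The interval is |2454850 − 2477694| = 22844 days.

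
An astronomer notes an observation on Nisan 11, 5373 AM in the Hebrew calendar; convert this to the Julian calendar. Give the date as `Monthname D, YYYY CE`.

March 23, 1613 CE

Both dates share Julian Day Number 2310288; in the Julian calendar that is 23 March 1613 CE.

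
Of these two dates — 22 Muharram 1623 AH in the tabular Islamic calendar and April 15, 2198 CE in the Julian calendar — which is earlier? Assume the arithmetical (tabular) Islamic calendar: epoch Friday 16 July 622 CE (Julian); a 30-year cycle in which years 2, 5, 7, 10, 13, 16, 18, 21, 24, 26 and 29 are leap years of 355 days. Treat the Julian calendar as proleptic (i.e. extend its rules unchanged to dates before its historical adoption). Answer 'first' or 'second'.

First date → JDN 2523244; second date → JDN 2523982.
JDN 2523244 < JDN 2523982, so the first date is earlier.

first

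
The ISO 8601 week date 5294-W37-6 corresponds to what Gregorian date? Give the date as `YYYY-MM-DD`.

5294-09-18

ISO week 1 of 5294 is the week containing the first Thursday of 5294.
Week 37, day 6 (Saturday) lands on 5294-09-18.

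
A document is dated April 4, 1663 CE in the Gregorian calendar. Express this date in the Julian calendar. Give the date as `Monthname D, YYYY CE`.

For dates in this range the Gregorian date is 10 days ahead of the Julian.
4 April 1663 Gregorian − 10 days → 25 March 1663 Julian.

March 25, 1663 CE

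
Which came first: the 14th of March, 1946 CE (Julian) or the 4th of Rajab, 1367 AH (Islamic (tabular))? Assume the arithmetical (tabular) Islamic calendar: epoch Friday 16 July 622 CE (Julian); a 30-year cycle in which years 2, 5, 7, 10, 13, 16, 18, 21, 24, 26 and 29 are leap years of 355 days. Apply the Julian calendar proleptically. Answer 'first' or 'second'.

Converting both to JDN: 2431907 vs 2432685; the smaller is the first.

first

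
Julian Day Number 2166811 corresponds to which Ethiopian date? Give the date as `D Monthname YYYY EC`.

3 Sene 1212 EC

The proleptic Gregorian equivalent of JDN 2166811 is 4 June 1220.
In the Ethiopian calendar that day is 3 Sene 1212 EC.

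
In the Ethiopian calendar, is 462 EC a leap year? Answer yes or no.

462 mod 4 = 2; in the Ethiopian calendar a year is leap when year mod 4 = 3, so it is a common year.

no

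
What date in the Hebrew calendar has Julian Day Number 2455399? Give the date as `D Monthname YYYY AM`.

10 Av 5770 AM

JDN 2455399 is 21 July 2010 in the Gregorian calendar.
In the Hebrew calendar that day is 10 Av 5770 AM.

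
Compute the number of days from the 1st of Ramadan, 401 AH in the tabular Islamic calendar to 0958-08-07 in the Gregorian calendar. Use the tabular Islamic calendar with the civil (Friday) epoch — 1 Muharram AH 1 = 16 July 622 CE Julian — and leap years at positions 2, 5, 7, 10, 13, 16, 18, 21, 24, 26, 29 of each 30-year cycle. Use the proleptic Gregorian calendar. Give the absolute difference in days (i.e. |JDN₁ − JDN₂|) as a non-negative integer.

19242

First date → JDN 2090423; second date → JDN 2071181.
The interval is |2090423 − 2071181| = 19242 days.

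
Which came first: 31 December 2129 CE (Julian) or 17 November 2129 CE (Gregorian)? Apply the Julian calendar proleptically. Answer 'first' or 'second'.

First date → JDN 2499040; second date → JDN 2498982.
JDN 2498982 < JDN 2499040, so the second date is earlier.

second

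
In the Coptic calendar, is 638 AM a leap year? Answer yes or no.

638 mod 4 = 2; in the Coptic calendar a year is leap when year mod 4 = 3, so it is a common year.

no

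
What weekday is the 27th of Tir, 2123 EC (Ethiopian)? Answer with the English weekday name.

Equivalently 5 February 2131 Gregorian, JDN 2499427.
JDN 2499427 mod 7 = 0, and JDN 0 was a Monday, so this is a Monday.

Monday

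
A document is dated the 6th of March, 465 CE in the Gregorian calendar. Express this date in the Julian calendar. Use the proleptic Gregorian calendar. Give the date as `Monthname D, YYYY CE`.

March 5, 465 CE

The Julian–Gregorian offset here is 1 day (Julian trailing).
6 March 465 Gregorian − 1 day → 5 March 465 Julian.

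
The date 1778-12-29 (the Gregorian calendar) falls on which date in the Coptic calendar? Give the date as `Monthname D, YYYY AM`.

Both dates share Julian Day Number 2370824; in the Coptic calendar that is 22 Koiak 1495 AM.

Koiak 22, 1495 AM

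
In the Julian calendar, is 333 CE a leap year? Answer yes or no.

no

333 mod 4 = 1, so it is a common year in the Julian calendar.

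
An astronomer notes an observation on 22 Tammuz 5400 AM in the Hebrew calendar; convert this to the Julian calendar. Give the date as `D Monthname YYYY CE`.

2 July 1640 CE

Julian Day Number of the source date = 2320251.
Converting JDN 2320251 to the Julian calendar gives 2 July 1640 CE.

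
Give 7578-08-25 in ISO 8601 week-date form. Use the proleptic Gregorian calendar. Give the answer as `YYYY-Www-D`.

The weekday is Friday (ISO weekday 5).
That Friday belongs to ISO week 34 of ISO year 7578.

7578-W34-5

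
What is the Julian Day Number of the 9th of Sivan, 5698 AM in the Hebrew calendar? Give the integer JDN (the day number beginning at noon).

In the Gregorian calendar the same day is 8 June 1938.
JDN 2400001 is 17 November 1858 CE (Gregorian), MJD 0; the target day is +29057 days from there, so JDN = 2429058.

2429058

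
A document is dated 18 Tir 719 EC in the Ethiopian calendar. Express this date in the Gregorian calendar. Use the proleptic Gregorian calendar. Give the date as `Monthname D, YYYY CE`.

January 17, 727 CE

Both dates share Julian Day Number 1986607; in the Gregorian calendar that is 17 January 727 CE.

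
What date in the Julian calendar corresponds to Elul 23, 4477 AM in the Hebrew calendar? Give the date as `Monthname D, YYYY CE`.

September 4, 717 CE

The source date corresponds to 8 September 717 in the proleptic Gregorian calendar (JDN 1983189).
That day falls on 4 September 717 CE in the Julian calendar.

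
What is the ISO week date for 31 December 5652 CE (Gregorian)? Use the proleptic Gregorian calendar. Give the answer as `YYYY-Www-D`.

5653-W01-2

The weekday is Tuesday (ISO weekday 2).
That Tuesday belongs to ISO week 1 of ISO year 5653.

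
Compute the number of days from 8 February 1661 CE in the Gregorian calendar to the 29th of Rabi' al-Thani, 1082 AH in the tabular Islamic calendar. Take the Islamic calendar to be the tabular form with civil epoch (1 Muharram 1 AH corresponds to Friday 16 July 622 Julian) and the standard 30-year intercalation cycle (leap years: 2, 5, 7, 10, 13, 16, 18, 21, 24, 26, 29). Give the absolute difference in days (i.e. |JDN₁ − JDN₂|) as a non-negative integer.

First date → JDN 2327767; second date → JDN 2331627.
The interval is |2327767 − 2331627| = 3860 days.

3860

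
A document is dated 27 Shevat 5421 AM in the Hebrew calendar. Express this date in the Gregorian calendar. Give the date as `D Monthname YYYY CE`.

Julian Day Number of the source date = 2327755.
Converting JDN 2327755 to the Gregorian calendar gives 27 January 1661 CE.

27 January 1661 CE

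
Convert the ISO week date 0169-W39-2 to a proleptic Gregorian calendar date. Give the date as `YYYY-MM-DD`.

0169-09-26

ISO week 1 of 169 is the week containing the first Thursday of 169.
Week 39, day 2 (Tuesday) lands on 0169-09-26.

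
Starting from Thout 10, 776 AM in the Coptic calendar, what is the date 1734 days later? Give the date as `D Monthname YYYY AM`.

13 Paoni 780 AM

JDN of Thout 10, 776 AM = 2108108.
2108108 + 1734 = 2109842.
JDN 2109842 in the Coptic calendar is 13 Paoni 780 AM.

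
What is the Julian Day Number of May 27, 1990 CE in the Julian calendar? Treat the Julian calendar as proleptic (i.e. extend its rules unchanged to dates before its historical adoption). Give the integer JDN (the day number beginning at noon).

2448052

Equivalently 9 June 1990 (Gregorian).
JDN 2400001 is 17 November 1858 CE (Gregorian), MJD 0; the target day is +48051 days from there, so JDN = 2448052.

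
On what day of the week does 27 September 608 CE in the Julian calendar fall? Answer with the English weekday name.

In the proleptic Gregorian calendar this is 30 September 608 (JDN 1943400).
1943400 ≡ 4 (mod 7); counting from Monday = 0 gives Friday.

Friday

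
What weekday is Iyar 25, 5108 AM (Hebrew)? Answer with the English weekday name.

Equivalently 2 May 1348 Gregorian, JDN 2213529.
JDN 2213529 mod 7 = 3, and JDN 0 was a Monday, so this is a Thursday.

Thursday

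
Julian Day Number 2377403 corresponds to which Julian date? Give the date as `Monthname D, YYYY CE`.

December 22, 1796 CE

JDN 2377403 is 2 January 1797 in the Gregorian calendar.
In the Julian calendar that day is December 22, 1796 CE.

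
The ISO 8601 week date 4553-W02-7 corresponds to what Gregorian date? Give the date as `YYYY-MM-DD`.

4553-01-14

ISO week 1 of 4553 is the week containing the first Thursday of 4553.
Week 2, day 7 (Sunday) lands on 4553-01-14.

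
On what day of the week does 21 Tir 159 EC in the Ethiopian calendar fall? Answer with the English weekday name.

This is JDN 1782070 (15 January 167 Gregorian).
1782070 ≡ 3 (mod 7); counting from Monday = 0 gives Thursday.

Thursday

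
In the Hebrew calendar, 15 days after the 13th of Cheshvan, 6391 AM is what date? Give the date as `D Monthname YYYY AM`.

Counting 15 days forward from JDN 2681962 reaches JDN 2681977, which is 28 Cheshvan 6391 AM.

28 Cheshvan 6391 AM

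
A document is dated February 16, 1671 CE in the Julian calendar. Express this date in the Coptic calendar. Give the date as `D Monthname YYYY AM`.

Julian Day Number of the source date = 2331437.
Converting JDN 2331437 to the Coptic calendar gives 22 Meshir 1387 AM.

22 Meshir 1387 AM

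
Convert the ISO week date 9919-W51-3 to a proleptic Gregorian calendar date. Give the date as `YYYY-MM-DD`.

9919-12-17

ISO week 1 of 9919 is the week containing the first Thursday of 9919.
Week 51, day 3 (Wednesday) lands on 9919-12-17.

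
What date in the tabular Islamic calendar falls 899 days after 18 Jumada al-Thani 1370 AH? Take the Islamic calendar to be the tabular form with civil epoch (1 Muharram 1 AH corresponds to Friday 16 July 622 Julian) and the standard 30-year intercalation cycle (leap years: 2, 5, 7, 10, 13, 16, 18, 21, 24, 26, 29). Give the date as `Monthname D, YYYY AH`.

The starting date is JDN 2433733; 2433733 + 899 = 2434632.
JDN 2434632 corresponds to Muharram 2, 1373 AH.

Muharram 2, 1373 AH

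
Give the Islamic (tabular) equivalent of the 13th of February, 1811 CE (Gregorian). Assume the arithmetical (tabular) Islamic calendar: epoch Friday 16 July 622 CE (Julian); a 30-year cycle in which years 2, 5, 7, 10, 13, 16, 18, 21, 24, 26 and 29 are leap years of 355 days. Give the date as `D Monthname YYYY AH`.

19 Muharram 1226 AH

Julian Day Number of the source date = 2382557.
Converting JDN 2382557 to the tabular Islamic calendar gives 19 Muharram 1226 AH.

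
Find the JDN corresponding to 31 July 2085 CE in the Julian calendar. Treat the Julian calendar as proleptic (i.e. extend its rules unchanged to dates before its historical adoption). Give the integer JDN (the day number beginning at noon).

Equivalently 13 August 2085 (Gregorian).
JDN 2299161 is 15 October 1582 CE (Gregorian); the target day is +183655 days from there, so JDN = 2482816.

2482816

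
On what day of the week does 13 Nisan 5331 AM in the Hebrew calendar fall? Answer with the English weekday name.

In the proleptic Gregorian calendar this is 18 April 1571 (JDN 2294963).
JDN 2294963 mod 7 = 6, and JDN 0 was a Monday, so this is a Sunday.

Sunday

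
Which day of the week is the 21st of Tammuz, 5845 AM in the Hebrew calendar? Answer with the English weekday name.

Saturday

This is JDN 2482786 (14 July 2085 Gregorian).
JDN 2482786 mod 7 = 5, and JDN 0 was a Monday, so this is a Saturday.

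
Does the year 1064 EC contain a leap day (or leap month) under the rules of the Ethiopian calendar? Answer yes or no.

1064 mod 4 = 0; in the Ethiopian calendar a year is leap when year mod 4 = 3, so it is a common year.

no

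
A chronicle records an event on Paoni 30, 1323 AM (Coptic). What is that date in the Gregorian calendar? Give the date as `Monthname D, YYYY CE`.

July 4, 1607 CE

Julian Day Number of the source date = 2308189.
Converting JDN 2308189 to the Gregorian calendar gives 4 July 1607 CE.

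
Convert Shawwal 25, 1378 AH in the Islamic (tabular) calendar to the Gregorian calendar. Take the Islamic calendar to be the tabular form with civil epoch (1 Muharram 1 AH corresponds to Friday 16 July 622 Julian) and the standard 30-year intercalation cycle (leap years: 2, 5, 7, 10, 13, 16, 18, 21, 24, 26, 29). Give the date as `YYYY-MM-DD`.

Julian Day Number of the source date = 2436693.
Converting JDN 2436693 to the Gregorian calendar gives 4 May 1959 CE.

1959-05-04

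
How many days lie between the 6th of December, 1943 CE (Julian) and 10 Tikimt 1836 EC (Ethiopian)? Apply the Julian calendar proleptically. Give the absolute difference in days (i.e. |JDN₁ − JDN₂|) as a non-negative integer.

36584

First date → JDN 2431078; second date → JDN 2394494.
The interval is |2431078 − 2394494| = 36584 days.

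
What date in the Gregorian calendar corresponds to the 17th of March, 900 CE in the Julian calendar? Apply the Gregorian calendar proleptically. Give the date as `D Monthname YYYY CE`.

22 March 900 CE

At this point the Julian calendar is 5 days behind the Gregorian.
17 March 900 Julian + 5 days → 22 March 900 Gregorian.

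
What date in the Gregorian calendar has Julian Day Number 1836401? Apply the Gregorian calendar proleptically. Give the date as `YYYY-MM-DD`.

JDN 2451545 is 1 Jan 2000; 1836401 is −615144 days from there.

0315-10-18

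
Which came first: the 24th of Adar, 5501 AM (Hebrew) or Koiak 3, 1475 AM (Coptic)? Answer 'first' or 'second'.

First date → JDN 2357018; second date → JDN 2363500.
JDN 2357018 < JDN 2363500, so the first date is earlier.

first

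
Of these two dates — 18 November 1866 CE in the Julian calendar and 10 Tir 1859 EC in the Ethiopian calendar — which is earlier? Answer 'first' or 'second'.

Converting both to JDN: 2402936 vs 2402984; the smaller is the first.

first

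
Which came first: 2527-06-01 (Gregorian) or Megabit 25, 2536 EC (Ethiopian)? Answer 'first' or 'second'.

first

Converting both to JDN: 2644179 vs 2650334; the smaller is the first.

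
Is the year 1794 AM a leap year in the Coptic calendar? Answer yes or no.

1794 mod 4 = 2; in the Coptic calendar a year is leap when year mod 4 = 3, so it is a common year.

no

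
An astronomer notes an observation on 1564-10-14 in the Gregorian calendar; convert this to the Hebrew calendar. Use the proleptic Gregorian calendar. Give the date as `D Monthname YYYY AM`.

Julian Day Number of the source date = 2292586.
Converting JDN 2292586 to the Hebrew calendar gives 28 Tishrei 5325 AM.

28 Tishrei 5325 AM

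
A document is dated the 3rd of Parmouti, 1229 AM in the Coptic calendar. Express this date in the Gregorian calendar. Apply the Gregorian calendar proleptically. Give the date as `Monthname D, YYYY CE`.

Both dates share Julian Day Number 2273769; in the Gregorian calendar that is 8 April 1513 CE.

April 8, 1513 CE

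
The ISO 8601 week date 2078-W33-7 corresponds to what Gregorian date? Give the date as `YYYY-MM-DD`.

ISO week 1 of 2078 is the week containing the first Thursday of 2078.
Week 33, day 7 (Sunday) lands on 2078-08-21.

2078-08-21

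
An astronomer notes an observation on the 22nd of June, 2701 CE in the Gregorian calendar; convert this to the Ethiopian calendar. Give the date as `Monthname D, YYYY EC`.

Sene 9, 2693 EC

Julian Day Number of the source date = 2707752.
Converting JDN 2707752 to the Ethiopian calendar gives 9 Sene 2693 EC.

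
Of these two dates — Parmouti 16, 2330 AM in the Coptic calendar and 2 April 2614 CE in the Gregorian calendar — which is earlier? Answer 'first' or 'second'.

The two dates have Julian Day Numbers 2675922 and 2675895 respectively.
Since 2675895 < 2675922, the second date comes first.

second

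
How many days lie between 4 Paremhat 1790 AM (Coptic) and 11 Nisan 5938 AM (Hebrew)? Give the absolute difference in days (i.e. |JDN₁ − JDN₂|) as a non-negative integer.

38001

First date → JDN 2478645; second date → JDN 2516646.
The interval is |2478645 − 2516646| = 38001 days.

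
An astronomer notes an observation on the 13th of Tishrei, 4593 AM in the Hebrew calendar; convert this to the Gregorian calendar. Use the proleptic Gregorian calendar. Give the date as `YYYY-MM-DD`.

0832-09-16

Julian Day Number of the source date = 2025201.
Converting JDN 2025201 to the Gregorian calendar gives 16 September 832 CE.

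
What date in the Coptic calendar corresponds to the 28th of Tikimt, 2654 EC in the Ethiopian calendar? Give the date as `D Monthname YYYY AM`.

28 Paopi 2378 AM

The source date corresponds to 12 November 2661 in the Gregorian calendar (JDN 2693286).
That day falls on 28 Paopi 2378 AM in the Coptic calendar.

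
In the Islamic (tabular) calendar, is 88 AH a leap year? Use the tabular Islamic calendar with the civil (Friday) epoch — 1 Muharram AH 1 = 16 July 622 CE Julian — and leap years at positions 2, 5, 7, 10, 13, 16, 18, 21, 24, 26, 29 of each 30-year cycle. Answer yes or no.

Year 88 AH is year 28 of its 30-year cycle; leap positions are 2, 5, 7, 10, 13, 16, 18, 21, 24, 26, 29, so it is a common year (354 days).

no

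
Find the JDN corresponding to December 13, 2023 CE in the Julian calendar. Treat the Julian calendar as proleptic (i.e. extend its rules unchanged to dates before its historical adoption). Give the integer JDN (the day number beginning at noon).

In the Gregorian calendar the same day is 26 December 2023.
JDN 2451545 is 1 January 2000 CE (Gregorian); the target day is +8760 days from there, so JDN = 2460305.

2460305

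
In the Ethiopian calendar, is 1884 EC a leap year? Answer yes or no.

no

1884 mod 4 = 0; in the Ethiopian calendar a year is leap when year mod 4 = 3, so it is a common year.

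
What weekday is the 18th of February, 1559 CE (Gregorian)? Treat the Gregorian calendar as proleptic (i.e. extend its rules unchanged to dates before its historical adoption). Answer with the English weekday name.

Wednesday

Since JDN mod 7 = 2 (0 = Monday), the day is Wednesday.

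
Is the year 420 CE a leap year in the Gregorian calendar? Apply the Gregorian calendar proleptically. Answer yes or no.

yes

420 is divisible by 4 and not by 100, so it is a leap year.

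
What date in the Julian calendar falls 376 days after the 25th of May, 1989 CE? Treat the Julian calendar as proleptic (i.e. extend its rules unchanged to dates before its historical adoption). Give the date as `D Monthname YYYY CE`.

JDN of the 25th of May, 1989 CE = 2447685.
2447685 + 376 = 2448061.
JDN 2448061 in the Julian calendar is 5 June 1990 CE.

5 June 1990 CE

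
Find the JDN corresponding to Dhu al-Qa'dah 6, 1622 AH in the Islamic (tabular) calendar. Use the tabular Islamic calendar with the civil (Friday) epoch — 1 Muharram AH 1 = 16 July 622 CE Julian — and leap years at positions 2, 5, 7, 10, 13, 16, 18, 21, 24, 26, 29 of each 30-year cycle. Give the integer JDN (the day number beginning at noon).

2523168

Equivalently 5 February 2196 (Gregorian).
JDN 2451545 is 1 January 2000 CE (Gregorian); the target day is +71623 days from there, so JDN = 2523168.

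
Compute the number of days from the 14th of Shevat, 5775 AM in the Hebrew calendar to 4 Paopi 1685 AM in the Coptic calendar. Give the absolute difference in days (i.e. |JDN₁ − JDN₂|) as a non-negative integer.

16913

JDN of the first date = 2457057.
JDN of the second date = 2440144.
|2440144 − 2457057| = 16913.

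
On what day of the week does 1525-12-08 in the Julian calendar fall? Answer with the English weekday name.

Friday

This is JDN 2278406 (18 December 1525 Gregorian).
Since JDN mod 7 = 4 (0 = Monday), the day is Friday.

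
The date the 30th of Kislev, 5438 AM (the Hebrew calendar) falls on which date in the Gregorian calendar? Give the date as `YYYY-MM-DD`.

1677-12-25

Julian Day Number of the source date = 2333931.
Converting JDN 2333931 to the Gregorian calendar gives 25 December 1677 CE.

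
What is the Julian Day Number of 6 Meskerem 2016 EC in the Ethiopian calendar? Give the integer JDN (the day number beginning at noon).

Equivalently 17 September 2023 (Gregorian).
JDN 2451545 is 1 January 2000 CE (Gregorian); the target day is +8660 days from there, so JDN = 2460205.

2460205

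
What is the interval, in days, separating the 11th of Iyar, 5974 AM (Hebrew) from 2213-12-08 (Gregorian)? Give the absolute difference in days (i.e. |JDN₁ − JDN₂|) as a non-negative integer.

165

First date → JDN 2529848; second date → JDN 2529683.
The interval is |2529848 − 2529683| = 165 days.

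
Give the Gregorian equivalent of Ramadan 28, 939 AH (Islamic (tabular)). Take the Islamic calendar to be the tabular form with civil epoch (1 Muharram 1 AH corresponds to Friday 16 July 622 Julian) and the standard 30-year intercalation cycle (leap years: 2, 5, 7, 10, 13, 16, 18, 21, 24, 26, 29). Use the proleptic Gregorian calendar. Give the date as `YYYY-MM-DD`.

Julian Day Number of the source date = 2281099.
Converting JDN 2281099 to the Gregorian calendar gives 3 May 1533 CE.

1533-05-03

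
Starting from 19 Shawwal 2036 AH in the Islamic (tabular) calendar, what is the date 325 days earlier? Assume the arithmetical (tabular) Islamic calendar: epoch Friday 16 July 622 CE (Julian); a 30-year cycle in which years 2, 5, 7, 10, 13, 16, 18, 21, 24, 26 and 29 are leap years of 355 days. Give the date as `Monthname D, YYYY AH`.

Dhu al-Qa'dah 19, 2035 AH

The starting date is JDN 2669860; 2669860 − 325 = 2669535.
JDN 2669535 corresponds to Dhu al-Qa'dah 19, 2035 AH.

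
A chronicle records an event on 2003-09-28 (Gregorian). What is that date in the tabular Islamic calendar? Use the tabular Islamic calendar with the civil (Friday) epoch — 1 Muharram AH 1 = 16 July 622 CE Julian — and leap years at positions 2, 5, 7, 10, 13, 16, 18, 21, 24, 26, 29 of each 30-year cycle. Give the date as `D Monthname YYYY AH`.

Both dates share Julian Day Number 2452911; in the tabular Islamic calendar that is 1 Sha'ban 1424 AH.

1 Sha'ban 1424 AH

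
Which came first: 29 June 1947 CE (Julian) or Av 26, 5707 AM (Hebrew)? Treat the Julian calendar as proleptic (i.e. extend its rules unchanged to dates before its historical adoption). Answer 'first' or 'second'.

Converting both to JDN: 2432379 vs 2432410; the smaller is the first.

first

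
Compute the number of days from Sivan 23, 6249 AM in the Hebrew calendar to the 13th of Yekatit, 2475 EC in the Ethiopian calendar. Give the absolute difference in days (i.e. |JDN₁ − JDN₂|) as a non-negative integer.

JDN of the first date = 2630322.
JDN of the second date = 2628011.
|2628011 − 2630322| = 2311.

2311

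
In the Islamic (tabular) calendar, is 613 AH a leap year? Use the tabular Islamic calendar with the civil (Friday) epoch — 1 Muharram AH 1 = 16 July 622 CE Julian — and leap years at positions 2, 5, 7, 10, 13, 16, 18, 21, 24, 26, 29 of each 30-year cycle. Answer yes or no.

yes

Year 613 AH is year 13 of its 30-year cycle; leap positions are 2, 5, 7, 10, 13, 16, 18, 21, 24, 26, 29, so it is a leap year (355 days).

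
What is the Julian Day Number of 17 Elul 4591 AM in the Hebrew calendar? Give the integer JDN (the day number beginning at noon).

Equivalently 2 September 831 (proleptic Gregorian).
JDN 2299161 is 15 October 1582 CE (Gregorian); the target day is −274340 days from there, so JDN = 2024821.

2024821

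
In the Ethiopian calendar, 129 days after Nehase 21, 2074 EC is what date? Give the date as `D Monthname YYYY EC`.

25 Tahsas 2075 EC

The starting date is JDN 2481734; 2481734 + 129 = 2481863.
JDN 2481863 corresponds to 25 Tahsas 2075 EC.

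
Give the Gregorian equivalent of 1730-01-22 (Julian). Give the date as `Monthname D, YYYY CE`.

February 2, 1730 CE

For dates in this range the Gregorian date is 11 days ahead of the Julian.
22 January 1730 Julian + 11 days → 2 February 1730 Gregorian.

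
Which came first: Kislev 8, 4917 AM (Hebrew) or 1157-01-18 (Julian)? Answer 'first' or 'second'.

The two dates have Julian Day Numbers 2143614 and 2143670 respectively.
Since 2143614 < 2143670, the first date comes first.

first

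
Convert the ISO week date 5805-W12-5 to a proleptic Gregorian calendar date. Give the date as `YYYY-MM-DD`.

ISO week 1 of 5805 is the week containing the first Thursday of 5805.
Week 12, day 5 (Friday) lands on 5805-03-22.

5805-03-22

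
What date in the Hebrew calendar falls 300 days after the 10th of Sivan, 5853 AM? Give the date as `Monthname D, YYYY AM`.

Nisan 14, 5854 AM

Counting 300 days forward from JDN 2485668 reaches JDN 2485968, which is Nisan 14, 5854 AM.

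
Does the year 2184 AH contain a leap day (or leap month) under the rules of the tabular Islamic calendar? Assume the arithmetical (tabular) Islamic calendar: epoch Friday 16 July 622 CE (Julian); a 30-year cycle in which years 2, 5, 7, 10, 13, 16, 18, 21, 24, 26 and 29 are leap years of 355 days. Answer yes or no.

Year 2184 AH is year 24 of its 30-year cycle; leap positions are 2, 5, 7, 10, 13, 16, 18, 21, 24, 26, 29, so it is a leap year (355 days).

yes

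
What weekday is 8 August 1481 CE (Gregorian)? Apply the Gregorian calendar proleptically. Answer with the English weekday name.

Since JDN mod 7 = 0 (0 = Monday), the day is Monday.

Monday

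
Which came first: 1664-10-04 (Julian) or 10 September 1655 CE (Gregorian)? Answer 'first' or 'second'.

second

Converting both to JDN: 2329111 vs 2325789; the smaller is the second.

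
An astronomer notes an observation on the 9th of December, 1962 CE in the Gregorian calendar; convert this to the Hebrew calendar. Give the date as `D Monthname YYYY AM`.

12 Kislev 5723 AM

Julian Day Number of the source date = 2438008.
Converting JDN 2438008 to the Hebrew calendar gives 12 Kislev 5723 AM.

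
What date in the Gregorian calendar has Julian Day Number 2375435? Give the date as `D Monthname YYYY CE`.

14 August 1791 CE

Counting from JDN 2299161 = 15 Oct 1582 gives an offset of 76274 days.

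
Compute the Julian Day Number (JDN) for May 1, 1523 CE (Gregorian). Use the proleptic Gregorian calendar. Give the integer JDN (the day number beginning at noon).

JDN 2451545 is 1 January 2000 CE (Gregorian); the target day is −174101 days from there, so JDN = 2277444.

2277444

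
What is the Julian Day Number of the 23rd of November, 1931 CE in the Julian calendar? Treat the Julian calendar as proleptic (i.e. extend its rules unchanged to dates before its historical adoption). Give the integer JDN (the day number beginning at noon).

Equivalently 6 December 1931 (Gregorian).
JDN 2299161 is 15 October 1582 CE (Gregorian); the target day is +127521 days from there, so JDN = 2426682.

2426682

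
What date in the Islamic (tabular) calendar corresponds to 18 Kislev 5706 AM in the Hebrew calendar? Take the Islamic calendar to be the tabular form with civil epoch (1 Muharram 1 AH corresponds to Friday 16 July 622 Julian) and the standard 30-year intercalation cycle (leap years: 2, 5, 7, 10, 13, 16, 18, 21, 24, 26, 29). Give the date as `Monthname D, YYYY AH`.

Dhu al-Hijjah 17, 1364 AH

Julian Day Number of the source date = 2431783.
Converting JDN 2431783 to the tabular Islamic calendar gives 17 Dhu al-Hijjah 1364 AH.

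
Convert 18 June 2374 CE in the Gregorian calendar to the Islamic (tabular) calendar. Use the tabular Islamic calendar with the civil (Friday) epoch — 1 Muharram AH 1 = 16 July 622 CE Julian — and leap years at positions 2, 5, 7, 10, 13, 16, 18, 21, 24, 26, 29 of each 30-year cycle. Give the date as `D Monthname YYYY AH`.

Both dates share Julian Day Number 2588314; in the tabular Islamic calendar that is 7 Ramadan 1806 AH.

7 Ramadan 1806 AH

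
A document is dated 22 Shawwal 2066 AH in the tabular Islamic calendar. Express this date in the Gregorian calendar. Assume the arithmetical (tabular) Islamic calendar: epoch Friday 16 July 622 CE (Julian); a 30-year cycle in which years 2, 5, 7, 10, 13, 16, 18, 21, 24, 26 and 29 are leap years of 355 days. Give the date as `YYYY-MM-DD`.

2626-11-04

Both dates share Julian Day Number 2680494; in the Gregorian calendar that is 4 November 2626 CE.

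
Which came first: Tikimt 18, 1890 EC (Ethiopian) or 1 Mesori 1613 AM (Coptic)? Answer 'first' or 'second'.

second

First date → JDN 2414225; second date → JDN 2414143.
JDN 2414143 < JDN 2414225, so the second date is earlier.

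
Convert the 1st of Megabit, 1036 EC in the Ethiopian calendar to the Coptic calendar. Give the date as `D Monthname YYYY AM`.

Julian Day Number of the source date = 2102435.
Converting JDN 2102435 to the Coptic calendar gives 1 Paremhat 760 AM.

1 Paremhat 760 AM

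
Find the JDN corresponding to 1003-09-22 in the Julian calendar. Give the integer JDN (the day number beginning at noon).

In the proleptic Gregorian calendar the same day is 28 September 1003.
JDN 2299161 is 15 October 1582 CE (Gregorian); the target day is −211493 days from there, so JDN = 2087668.

2087668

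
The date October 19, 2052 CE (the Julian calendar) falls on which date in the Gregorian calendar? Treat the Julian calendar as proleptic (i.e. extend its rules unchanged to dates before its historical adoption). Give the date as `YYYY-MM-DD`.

At this point the Julian calendar is 13 days behind the Gregorian.
19 October 2052 Julian + 13 days → 1 November 2052 Gregorian.

2052-11-01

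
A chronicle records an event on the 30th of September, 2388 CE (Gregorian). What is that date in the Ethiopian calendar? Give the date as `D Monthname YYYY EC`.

Julian Day Number of the source date = 2593532.
Converting JDN 2593532 to the Ethiopian calendar gives 17 Meskerem 2381 EC.

17 Meskerem 2381 EC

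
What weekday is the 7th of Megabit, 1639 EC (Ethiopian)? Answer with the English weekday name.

Equivalently 13 March 1647 Gregorian, JDN 2322686.
Since JDN mod 7 = 2 (0 = Monday), the day is Wednesday.

Wednesday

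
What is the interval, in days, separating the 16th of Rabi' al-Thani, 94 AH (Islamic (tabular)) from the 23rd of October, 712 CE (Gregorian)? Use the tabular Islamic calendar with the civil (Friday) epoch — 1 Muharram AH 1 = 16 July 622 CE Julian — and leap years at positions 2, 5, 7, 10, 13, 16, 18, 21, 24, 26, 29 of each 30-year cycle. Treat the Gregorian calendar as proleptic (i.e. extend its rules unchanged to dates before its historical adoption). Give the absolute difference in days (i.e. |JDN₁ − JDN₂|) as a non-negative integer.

92

First date → JDN 1981500; second date → JDN 1981408.
The interval is |1981500 − 1981408| = 92 days.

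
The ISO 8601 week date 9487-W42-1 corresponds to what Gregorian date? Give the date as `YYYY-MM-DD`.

ISO week 1 of 9487 is the week containing the first Thursday of 9487.
Week 42, day 1 (Monday) lands on 9487-10-17.

9487-10-17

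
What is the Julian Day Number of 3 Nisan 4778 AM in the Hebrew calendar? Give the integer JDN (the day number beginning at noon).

In the proleptic Gregorian calendar the same day is 28 March 1018.
JDN 2299161 is 15 October 1582 CE (Gregorian); the target day is −206198 days from there, so JDN = 2092963.

2092963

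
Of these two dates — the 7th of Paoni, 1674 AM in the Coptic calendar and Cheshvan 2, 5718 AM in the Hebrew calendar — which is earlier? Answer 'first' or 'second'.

The two dates have Julian Day Numbers 2436369 and 2436139 respectively.
Since 2436139 < 2436369, the second date comes first.

second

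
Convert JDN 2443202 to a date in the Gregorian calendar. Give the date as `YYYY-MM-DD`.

1977-02-27

JDN 2451545 is 1 Jan 2000; 2443202 is −8343 days from there.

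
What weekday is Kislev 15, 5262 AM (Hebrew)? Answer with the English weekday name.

Friday

In the proleptic Gregorian calendar this is 6 December 1501 (JDN 2269628).
Since JDN mod 7 = 4 (0 = Monday), the day is Friday.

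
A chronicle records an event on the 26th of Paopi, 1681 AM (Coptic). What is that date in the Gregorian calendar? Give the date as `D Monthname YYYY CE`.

5 November 1964 CE

Julian Day Number of the source date = 2438705.
Converting JDN 2438705 to the Gregorian calendar gives 5 November 1964 CE.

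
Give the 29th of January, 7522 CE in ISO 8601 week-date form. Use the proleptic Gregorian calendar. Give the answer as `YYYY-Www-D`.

7522-W04-7

The weekday is Sunday (ISO weekday 7).
That Sunday belongs to ISO week 4 of ISO year 7522.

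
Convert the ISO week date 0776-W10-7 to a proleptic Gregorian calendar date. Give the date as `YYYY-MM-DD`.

ISO week 1 of 776 is the week containing the first Thursday of 776.
Week 10, day 7 (Sunday) lands on 0776-03-07.

0776-03-07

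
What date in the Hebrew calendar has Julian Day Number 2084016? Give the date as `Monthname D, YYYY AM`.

Tishrei 4, 4754 AM

JDN 2084016 is 27 September 993 in the proleptic Gregorian calendar.
In the Hebrew calendar that day is Tishrei 4, 4754 AM.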